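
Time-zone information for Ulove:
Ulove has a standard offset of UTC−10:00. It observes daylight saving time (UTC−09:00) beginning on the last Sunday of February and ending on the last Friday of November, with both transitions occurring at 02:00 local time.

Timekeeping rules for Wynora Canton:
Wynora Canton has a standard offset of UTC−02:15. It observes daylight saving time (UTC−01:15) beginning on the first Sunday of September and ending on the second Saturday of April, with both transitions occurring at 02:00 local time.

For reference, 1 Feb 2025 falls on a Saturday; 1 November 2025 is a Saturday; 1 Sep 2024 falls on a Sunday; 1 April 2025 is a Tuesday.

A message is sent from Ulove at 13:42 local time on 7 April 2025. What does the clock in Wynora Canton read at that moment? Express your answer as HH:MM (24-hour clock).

1 February 2025 is a Saturday, so Sundays fall on 2, 9, 16, 23; the last is February 23.
1 November 2025 is a Saturday, so Fridays fall on 7, 14, 21, 28; the last is November 28.
7 April 2025 falls between 23 February and 28 November, so daylight saving is in effect and Ulove is at UTC−09:00.
13:42 Ulove + 9h = 22:42 UTC.
1 September 2024 is a Sunday, so the first Sunday is September 1.
1 April 2025 is a Tuesday, so the first Saturday is April 5 and the second is April 12.
At the standard offset (UTC−02:15), 22:42 UTC − 2h15m = 20:27 Wynora Canton standard time.
The standard-time date in Wynora Canton, 7 April 2025, falls between 1 September 2024 and 12 April 2025, so daylight saving is in effect and Wynora Canton is at UTC−01:15.
22:42 UTC − 1h15m = 21:27 Wynora Canton.

21:27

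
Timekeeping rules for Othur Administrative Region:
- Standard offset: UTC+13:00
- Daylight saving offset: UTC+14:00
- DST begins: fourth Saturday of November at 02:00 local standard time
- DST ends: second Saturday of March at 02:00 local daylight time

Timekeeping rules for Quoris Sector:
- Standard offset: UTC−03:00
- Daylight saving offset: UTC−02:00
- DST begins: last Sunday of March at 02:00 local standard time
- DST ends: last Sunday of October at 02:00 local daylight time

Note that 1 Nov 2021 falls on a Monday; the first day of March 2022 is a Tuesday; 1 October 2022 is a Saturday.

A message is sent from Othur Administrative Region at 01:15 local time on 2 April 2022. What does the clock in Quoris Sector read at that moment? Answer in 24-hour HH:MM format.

1 November 2021 is a Monday, so the first Saturday is November 6 and the fourth is November 27.
1 March 2022 is a Tuesday, so the first Saturday is March 5 and the second is March 12.
2 April 2022 is outside the daylight-saving period (27 November 2021 – 12 March 2022), so Othur Administrative Region is on standard time, UTC+13:00.
01:15 Othur Administrative Region − 13h = 12:15 UTC (rolling into the previous day, 1 April 2022).
1 March 2022 is a Tuesday, so Sundays fall on 6, 13, 20, 27; the last is March 27.
1 October 2022 is a Saturday, so Sundays fall on 2, 9, 16, 23, 30; the last is October 30.
At the standard offset (UTC−03:00), 12:15 UTC − 3h = 09:15 Quoris Sector standard time.
The standard-time date in Quoris Sector, 1 April 2022, lies within the daylight-saving period (27 March – 30 October), so Quoris Sector is on daylight time, UTC−02:00.
12:15 UTC − 2h = 10:15 Quoris Sector.

10:15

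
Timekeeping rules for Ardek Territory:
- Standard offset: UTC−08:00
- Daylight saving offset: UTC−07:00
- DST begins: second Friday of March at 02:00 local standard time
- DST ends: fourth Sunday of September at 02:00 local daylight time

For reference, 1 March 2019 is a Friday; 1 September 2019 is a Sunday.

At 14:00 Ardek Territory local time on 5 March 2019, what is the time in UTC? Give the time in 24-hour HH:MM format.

22:00

1 March 2019 is a Friday, so the first Friday is March 1 and the second is March 8.
1 September 2019 is a Sunday, so the first Sunday is September 1 and the fourth is September 22.
5 March 2019 is outside the daylight-saving period (8 March – 22 September), so Ardek Territory is on standard time, UTC−08:00.
14:00 local + 8h = 22:00 UTC.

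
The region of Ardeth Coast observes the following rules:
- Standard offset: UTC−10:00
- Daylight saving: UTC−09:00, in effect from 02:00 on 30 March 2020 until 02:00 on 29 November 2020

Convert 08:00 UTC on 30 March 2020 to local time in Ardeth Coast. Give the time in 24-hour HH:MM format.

At the standard offset (UTC−10:00), 08:00 UTC − 10h = 22:00 Ardeth Coast standard time (rolling into the previous day, 29 March 2020).
The standard-time date in Ardeth Coast, 29 March 2020, is outside the daylight-saving period (30 March – 29 November), so Ardeth Coast is on standard time, UTC−10:00.
08:00 UTC − 10h = 22:00 local (rolling into the previous day, 29 March 2020).

22:00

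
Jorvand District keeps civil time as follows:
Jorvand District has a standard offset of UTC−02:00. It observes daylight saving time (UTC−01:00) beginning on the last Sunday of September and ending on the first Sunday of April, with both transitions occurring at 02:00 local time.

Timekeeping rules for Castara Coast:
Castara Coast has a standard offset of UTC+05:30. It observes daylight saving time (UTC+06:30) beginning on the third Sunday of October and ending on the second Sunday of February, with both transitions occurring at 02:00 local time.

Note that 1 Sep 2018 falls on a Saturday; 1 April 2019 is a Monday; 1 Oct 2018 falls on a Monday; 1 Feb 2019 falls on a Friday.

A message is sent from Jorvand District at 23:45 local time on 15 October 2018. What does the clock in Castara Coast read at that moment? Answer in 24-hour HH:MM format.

1 September 2018 is a Saturday, so Sundays fall on 2, 9, 16, 23, 30; the last is September 30.
1 April 2019 is a Monday, so the first Sunday is April 7.
Daylight saving runs 30 September 2018 – 7 April 2019; 15 October 2018 is inside that window, so Jorvand District is at UTC−01:00.
23:45 Jorvand District + 1h = 00:45 UTC (rolling into the next day, 16 October 2018).
1 October 2018 is a Monday, so the first Sunday is October 7 and the third is October 21.
1 February 2019 is a Friday, so the first Sunday is February 3 and the second is February 10.
At the standard offset (UTC+05:30), 00:45 UTC + 5h30m = 06:15 Castara Coast standard time.
The standard-time date in Castara Coast, 16 October 2018, does not fall between 21 October 2018 and 10 February 2019, so daylight saving is not in effect and Castara Coast is at UTC+05:30.
00:45 UTC + 5h30m = 06:15 Castara Coast.

06:15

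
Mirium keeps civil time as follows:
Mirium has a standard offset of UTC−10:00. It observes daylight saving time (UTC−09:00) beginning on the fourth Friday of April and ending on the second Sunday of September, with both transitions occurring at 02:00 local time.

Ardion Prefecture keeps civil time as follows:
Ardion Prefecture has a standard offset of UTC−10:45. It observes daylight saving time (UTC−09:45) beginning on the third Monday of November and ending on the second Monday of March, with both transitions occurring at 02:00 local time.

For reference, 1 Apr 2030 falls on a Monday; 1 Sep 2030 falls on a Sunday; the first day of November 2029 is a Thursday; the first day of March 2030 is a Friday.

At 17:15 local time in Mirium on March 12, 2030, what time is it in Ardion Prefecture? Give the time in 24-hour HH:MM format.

16:30

1 April 2030 is a Monday, so the first Friday is April 5 and the fourth is April 26.
1 September 2030 is a Sunday, so the first Sunday is September 1 and the second is September 8.
March 12, 2030 is outside the daylight-saving period (26 April – 8 September), so Mirium is on standard time, UTC−10:00.
17:15 Mirium + 10h = 03:15 UTC (rolling into the next day, 13 March 2030).
1 November 2029 is a Thursday, so the first Monday is November 5 and the third is November 19.
1 March 2030 is a Friday, so the first Monday is March 4 and the second is March 11.
At the standard offset (UTC−10:45), 03:15 UTC − 10h45m = 16:30 Ardion Prefecture standard time (rolling into the previous day, 12 March 2030).
Daylight saving runs 19 November 2029 – 11 March 2030; the standard-time date in Ardion Prefecture, March 12, 2030, is outside that window, so Ardion Prefecture is on standard time at UTC−10:45.
03:15 UTC − 10h45m = 16:30 Ardion Prefecture (rolling into the previous day, 12 March 2030).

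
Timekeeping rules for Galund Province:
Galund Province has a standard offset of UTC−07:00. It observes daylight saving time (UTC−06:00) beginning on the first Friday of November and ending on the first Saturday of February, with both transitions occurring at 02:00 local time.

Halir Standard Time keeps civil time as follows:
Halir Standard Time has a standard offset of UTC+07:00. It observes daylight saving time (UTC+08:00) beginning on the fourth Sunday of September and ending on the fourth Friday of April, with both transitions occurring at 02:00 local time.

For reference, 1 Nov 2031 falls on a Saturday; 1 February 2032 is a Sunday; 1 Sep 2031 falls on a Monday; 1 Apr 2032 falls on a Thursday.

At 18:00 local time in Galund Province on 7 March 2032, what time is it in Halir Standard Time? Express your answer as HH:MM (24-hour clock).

09:00

1 November 2031 is a Saturday, so the first Friday is November 7.
1 February 2032 is a Sunday, so the first Saturday is February 7.
7 March 2032 does not fall between 7 November 2031 and 7 February 2032, so daylight saving is not in effect and Galund Province is at UTC−07:00.
18:00 Galund Province + 7h = 01:00 UTC (rolling into the next day, 8 March 2032).
1 September 2031 is a Monday, so the first Sunday is September 7 and the fourth is September 28.
1 April 2032 is a Thursday, so the first Friday is April 2 and the fourth is April 23.
At the standard offset (UTC+07:00), 01:00 UTC + 7h = 08:00 Halir Standard Time standard time.
The standard-time date in Halir Standard Time, 8 March 2032, falls between 28 September 2031 and 23 April 2032, so daylight saving is in effect and Halir Standard Time is at UTC+08:00.
01:00 UTC + 8h = 09:00 Halir Standard Time.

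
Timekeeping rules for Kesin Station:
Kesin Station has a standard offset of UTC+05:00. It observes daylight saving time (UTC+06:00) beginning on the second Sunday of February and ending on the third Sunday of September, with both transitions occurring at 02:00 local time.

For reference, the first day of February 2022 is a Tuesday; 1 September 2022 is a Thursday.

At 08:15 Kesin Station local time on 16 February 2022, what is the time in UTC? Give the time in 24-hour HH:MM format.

1 February 2022 is a Tuesday, so the first Sunday is February 6 and the second is February 13.
1 September 2022 is a Thursday, so the first Sunday is September 4 and the third is September 18.
16 February 2022 lies within the daylight-saving period (13 February – 18 September), so Kesin Station is on daylight time, UTC+06:00.
08:15 local − 6h = 02:15 UTC.

02:15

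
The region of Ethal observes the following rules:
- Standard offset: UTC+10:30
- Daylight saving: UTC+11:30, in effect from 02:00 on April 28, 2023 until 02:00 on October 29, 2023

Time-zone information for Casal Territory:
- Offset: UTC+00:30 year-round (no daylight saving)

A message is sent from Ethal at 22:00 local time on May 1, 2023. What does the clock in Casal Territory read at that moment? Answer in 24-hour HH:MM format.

May 1, 2023 falls between 28 April and 29 October, so daylight saving is in effect and Ethal is at UTC+11:30.
22:00 Ethal − 11h30m = 10:30 UTC.
Casal Territory stays on UTC+00:30 all year.
10:30 UTC + 0h30m = 11:00 Casal Territory.

11:00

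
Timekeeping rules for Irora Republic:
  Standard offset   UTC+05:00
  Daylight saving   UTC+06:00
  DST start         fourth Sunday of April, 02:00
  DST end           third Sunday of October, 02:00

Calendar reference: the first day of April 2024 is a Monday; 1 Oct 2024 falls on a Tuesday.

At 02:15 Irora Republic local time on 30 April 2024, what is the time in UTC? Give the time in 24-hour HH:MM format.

20:15

1 April 2024 is a Monday, so the first Sunday is April 7 and the fourth is April 28.
1 October 2024 is a Tuesday, so the first Sunday is October 6 and the third is October 20.
Daylight saving runs 28 April – 20 October; 30 April 2024 is inside that window, so Irora Republic is at UTC+06:00.
02:15 local − 6h = 20:15 UTC (rolling into the previous day, 29 April 2024).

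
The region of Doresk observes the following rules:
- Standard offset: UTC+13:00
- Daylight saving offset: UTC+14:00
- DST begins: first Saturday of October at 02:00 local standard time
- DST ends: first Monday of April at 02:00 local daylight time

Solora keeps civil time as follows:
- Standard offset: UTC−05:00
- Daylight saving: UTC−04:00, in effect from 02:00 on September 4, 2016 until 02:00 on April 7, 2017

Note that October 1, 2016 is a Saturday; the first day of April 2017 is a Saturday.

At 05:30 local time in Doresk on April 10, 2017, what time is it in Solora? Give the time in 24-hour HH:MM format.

11:30

1 October 2016 is a Saturday, so the first Saturday is October 1.
1 April 2017 is a Saturday, so the first Monday is April 3.
April 10, 2017 does not fall between 1 October 2016 and 3 April 2017, so daylight saving is not in effect and Doresk is at UTC+13:00.
05:30 Doresk − 13h = 16:30 UTC (rolling into the previous day, 9 April 2017).
At the standard offset (UTC−05:00), 16:30 UTC − 5h = 11:30 Solora standard time.
Daylight saving runs 4 September 2016 – 7 April 2017; the standard-time date in Solora, April 9, 2017, is outside that window, so Solora is on standard time at UTC−05:00.
16:30 UTC − 5h = 11:30 Solora.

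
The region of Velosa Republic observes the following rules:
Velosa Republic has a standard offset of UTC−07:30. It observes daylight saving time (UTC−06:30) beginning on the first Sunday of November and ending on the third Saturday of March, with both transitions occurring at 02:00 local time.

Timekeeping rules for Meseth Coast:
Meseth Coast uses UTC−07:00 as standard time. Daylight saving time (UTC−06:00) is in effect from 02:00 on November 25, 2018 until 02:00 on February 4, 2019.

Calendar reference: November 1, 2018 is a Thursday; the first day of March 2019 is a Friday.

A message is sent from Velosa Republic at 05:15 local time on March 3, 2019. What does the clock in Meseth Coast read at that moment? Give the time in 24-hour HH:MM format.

04:45

1 November 2018 is a Thursday, so the first Sunday is November 4.
1 March 2019 is a Friday, so the first Saturday is March 2 and the third is March 16.
March 3, 2019 lies within the daylight-saving period (4 November 2018 – 16 March 2019), so Velosa Republic is on daylight time, UTC−06:30.
05:15 Velosa Republic + 6h30m = 11:45 UTC.
At the standard offset (UTC−07:00), 11:45 UTC − 7h = 04:45 Meseth Coast standard time.
The standard-time date in Meseth Coast, March 3, 2019, does not fall between 25 November 2018 and 4 February 2019, so daylight saving is not in effect and Meseth Coast is at UTC−07:00.
11:45 UTC − 7h = 04:45 Meseth Coast.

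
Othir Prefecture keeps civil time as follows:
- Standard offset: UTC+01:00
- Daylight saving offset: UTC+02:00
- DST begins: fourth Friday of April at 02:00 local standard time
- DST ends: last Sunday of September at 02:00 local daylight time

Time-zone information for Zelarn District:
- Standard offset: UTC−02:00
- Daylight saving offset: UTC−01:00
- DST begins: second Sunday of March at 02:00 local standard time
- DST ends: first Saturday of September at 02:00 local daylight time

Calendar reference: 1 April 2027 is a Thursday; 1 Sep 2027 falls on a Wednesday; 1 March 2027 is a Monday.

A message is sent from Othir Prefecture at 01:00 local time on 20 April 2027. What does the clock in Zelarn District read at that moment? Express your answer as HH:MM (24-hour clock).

1 April 2027 is a Thursday, so the first Friday is April 2 and the fourth is April 23.
1 September 2027 is a Wednesday, so Sundays fall on 5, 12, 19, 26; the last is September 26.
20 April 2027 does not fall between 23 April and 26 September, so daylight saving is not in effect and Othir Prefecture is at UTC+01:00.
01:00 Othir Prefecture − 1h = 00:00 UTC.
1 March 2027 is a Monday, so the first Sunday is March 7 and the second is March 14.
1 September 2027 is a Wednesday, so the first Saturday is September 4.
At the standard offset (UTC−02:00), 00:00 UTC − 2h = 22:00 Zelarn District standard time (rolling into the previous day, 19 April 2027).
The standard-time date in Zelarn District, 19 April 2027, falls between 14 March and 4 September, so daylight saving is in effect and Zelarn District is at UTC−01:00.
00:00 UTC − 1h = 23:00 Zelarn District (rolling into the previous day, 19 April 2027).

23:00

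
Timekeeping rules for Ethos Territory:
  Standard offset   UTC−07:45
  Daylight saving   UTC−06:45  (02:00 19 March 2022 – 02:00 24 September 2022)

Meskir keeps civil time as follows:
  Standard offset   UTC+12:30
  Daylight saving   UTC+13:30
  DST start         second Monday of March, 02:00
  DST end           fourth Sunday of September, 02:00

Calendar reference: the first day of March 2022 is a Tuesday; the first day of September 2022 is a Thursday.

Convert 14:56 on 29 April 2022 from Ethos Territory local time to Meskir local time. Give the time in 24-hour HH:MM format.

11:11

29 April 2022 falls between 19 March and 24 September, so daylight saving is in effect and Ethos Territory is at UTC−06:45.
14:56 Ethos Territory + 6h45m = 21:41 UTC.
1 March 2022 is a Tuesday, so the first Monday is March 7 and the second is March 14.
1 September 2022 is a Thursday, so the first Sunday is September 4 and the fourth is September 25.
At the standard offset (UTC+12:30), 21:41 UTC + 12h30m = 10:11 Meskir standard time (rolling into the next day, 30 April 2022).
The standard-time date in Meskir, 30 April 2022, falls between 14 March and 25 September, so daylight saving is in effect and Meskir is at UTC+13:30.
21:41 UTC + 13h30m = 11:11 Meskir (rolling into the next day, 30 April 2022).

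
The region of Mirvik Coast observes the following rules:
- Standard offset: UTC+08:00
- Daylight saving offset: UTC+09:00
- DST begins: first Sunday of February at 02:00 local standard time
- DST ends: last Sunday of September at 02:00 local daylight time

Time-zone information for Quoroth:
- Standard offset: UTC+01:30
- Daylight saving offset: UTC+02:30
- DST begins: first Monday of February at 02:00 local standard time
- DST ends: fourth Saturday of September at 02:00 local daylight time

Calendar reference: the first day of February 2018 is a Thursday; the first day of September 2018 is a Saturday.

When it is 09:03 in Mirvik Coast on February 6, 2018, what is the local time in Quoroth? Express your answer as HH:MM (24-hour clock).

02:33

1 February 2018 is a Thursday, so the first Sunday is February 4.
1 September 2018 is a Saturday, so Sundays fall on 2, 9, 16, 23, 30; the last is September 30.
February 6, 2018 lies within the daylight-saving period (4 February – 30 September), so Mirvik Coast is on daylight time, UTC+09:00.
09:03 Mirvik Coast − 9h = 00:03 UTC.
1 February 2018 is a Thursday, so the first Monday is February 5.
1 September 2018 is a Saturday, so the first Saturday is September 1 and the fourth is September 22.
At the standard offset (UTC+01:30), 00:03 UTC + 1h30m = 01:33 Quoroth standard time.
The standard-time date in Quoroth, February 6, 2018, lies within the daylight-saving period (5 February – 22 September), so Quoroth is on daylight time, UTC+02:30.
00:03 UTC + 2h30m = 02:33 Quoroth.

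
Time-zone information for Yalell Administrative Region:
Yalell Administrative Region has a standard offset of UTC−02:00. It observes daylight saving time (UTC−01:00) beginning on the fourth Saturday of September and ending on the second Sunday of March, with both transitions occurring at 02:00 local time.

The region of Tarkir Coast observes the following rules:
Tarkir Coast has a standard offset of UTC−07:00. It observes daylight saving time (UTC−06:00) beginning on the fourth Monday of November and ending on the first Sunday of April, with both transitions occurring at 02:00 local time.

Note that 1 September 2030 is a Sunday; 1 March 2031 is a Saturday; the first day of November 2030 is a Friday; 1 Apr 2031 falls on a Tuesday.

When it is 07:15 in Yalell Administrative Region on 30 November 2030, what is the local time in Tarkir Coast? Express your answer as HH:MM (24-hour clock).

1 September 2030 is a Sunday, so the first Saturday is September 7 and the fourth is September 28.
1 March 2031 is a Saturday, so the first Sunday is March 2 and the second is March 9.
30 November 2030 falls between 28 September 2030 and 9 March 2031, so daylight saving is in effect and Yalell Administrative Region is at UTC−01:00.
07:15 Yalell Administrative Region + 1h = 08:15 UTC.
1 November 2030 is a Friday, so the first Monday is November 4 and the fourth is November 25.
1 April 2031 is a Tuesday, so the first Sunday is April 6.
At the standard offset (UTC−07:00), 08:15 UTC − 7h = 01:15 Tarkir Coast standard time.
The standard-time date in Tarkir Coast, 30 November 2030, lies within the daylight-saving period (25 November 2030 – 6 April 2031), so Tarkir Coast is on daylight time, UTC−06:00.
08:15 UTC − 6h = 02:15 Tarkir Coast.

02:15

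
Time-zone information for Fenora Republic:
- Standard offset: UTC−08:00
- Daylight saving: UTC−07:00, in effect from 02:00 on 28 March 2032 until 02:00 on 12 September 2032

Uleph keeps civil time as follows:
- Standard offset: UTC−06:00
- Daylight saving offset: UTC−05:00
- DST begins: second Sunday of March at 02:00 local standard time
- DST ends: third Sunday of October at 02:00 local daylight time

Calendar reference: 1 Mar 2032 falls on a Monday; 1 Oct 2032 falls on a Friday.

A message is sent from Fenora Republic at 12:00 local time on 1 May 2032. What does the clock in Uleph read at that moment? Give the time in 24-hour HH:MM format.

14:00

1 May 2032 falls between 28 March and 12 September, so daylight saving is in effect and Fenora Republic is at UTC−07:00.
12:00 Fenora Republic + 7h = 19:00 UTC.
1 March 2032 is a Monday, so the first Sunday is March 7 and the second is March 14.
1 October 2032 is a Friday, so the first Sunday is October 3 and the third is October 17.
At the standard offset (UTC−06:00), 19:00 UTC − 6h = 13:00 Uleph standard time.
The standard-time date in Uleph, 1 May 2032, falls between 14 March and 17 October, so daylight saving is in effect and Uleph is at UTC−05:00.
19:00 UTC − 5h = 14:00 Uleph.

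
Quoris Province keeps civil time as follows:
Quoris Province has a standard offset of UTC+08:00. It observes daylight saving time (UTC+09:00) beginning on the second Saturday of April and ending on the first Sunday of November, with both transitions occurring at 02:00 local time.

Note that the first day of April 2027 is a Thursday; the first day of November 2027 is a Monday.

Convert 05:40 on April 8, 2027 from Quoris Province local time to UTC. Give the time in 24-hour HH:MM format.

1 April 2027 is a Thursday, so the first Saturday is April 3 and the second is April 10.
1 November 2027 is a Monday, so the first Sunday is November 7.
April 8, 2027 does not fall between 10 April and 7 November, so daylight saving is not in effect and Quoris Province is at UTC+08:00.
05:40 local − 8h = 21:40 UTC (rolling into the previous day, 7 April 2027).

21:40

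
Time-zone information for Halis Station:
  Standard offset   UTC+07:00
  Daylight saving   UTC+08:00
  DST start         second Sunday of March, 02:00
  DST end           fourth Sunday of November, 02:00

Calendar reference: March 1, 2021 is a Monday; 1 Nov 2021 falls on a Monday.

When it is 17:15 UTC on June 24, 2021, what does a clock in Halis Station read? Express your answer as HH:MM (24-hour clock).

01:15

1 March 2021 is a Monday, so the first Sunday is March 7 and the second is March 14.
1 November 2021 is a Monday, so the first Sunday is November 7 and the fourth is November 28.
At the standard offset (UTC+07:00), 17:15 UTC + 7h = 00:15 Halis Station standard time (rolling into the next day, 25 June 2021).
The standard-time date in Halis Station, June 25, 2021, lies within the daylight-saving period (14 March – 28 November), so Halis Station is on daylight time, UTC+08:00.
17:15 UTC + 8h = 01:15 local (rolling into the next day, 25 June 2021).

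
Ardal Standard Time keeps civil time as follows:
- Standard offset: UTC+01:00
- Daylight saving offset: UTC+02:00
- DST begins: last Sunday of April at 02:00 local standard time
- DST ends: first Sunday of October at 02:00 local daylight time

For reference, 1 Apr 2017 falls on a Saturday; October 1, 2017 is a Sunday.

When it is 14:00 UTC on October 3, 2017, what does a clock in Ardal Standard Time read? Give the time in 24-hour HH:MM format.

15:00

1 April 2017 is a Saturday, so Sundays fall on 2, 9, 16, 23, 30; the last is April 30.
1 October 2017 is a Sunday, so the first Sunday is October 1.
At the standard offset (UTC+01:00), 14:00 UTC + 1h = 15:00 Ardal Standard Time standard time.
The standard-time date in Ardal Standard Time, October 3, 2017, is outside the daylight-saving period (30 April – 1 October), so Ardal Standard Time is on standard time, UTC+01:00.
14:00 UTC + 1h = 15:00 local.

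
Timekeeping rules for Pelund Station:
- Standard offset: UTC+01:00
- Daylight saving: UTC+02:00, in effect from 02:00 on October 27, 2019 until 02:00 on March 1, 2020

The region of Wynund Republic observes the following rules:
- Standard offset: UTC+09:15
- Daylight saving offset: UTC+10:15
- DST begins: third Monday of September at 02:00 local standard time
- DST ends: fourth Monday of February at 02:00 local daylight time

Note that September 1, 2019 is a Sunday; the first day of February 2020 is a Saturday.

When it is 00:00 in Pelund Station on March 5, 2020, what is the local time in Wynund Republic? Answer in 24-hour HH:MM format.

March 5, 2020 is outside the daylight-saving period (27 October 2019 – 1 March 2020), so Pelund Station is on standard time, UTC+01:00.
00:00 Pelund Station − 1h = 23:00 UTC (rolling into the previous day, 4 March 2020).
1 September 2019 is a Sunday, so the first Monday is September 2 and the third is September 16.
1 February 2020 is a Saturday, so the first Monday is February 3 and the fourth is February 24.
At the standard offset (UTC+09:15), 23:00 UTC + 9h15m = 08:15 Wynund Republic standard time (rolling into the next day, 5 March 2020).
The standard-time date in Wynund Republic, March 5, 2020, does not fall between 16 September 2019 and 24 February 2020, so daylight saving is not in effect and Wynund Republic is at UTC+09:15.
23:00 UTC + 9h15m = 08:15 Wynund Republic (rolling into the next day, 5 March 2020).

08:15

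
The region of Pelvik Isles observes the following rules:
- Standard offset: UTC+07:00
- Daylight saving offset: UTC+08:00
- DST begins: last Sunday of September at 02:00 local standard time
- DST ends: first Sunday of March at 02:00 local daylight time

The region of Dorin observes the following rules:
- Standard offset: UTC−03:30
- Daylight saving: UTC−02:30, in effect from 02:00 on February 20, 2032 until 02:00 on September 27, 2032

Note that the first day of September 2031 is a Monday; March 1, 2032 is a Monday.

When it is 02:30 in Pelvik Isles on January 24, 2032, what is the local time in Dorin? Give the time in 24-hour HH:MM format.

15:00

1 September 2031 is a Monday, so Sundays fall on 7, 14, 21, 28; the last is September 28.
1 March 2032 is a Monday, so the first Sunday is March 7.
January 24, 2032 falls between 28 September 2031 and 7 March 2032, so daylight saving is in effect and Pelvik Isles is at UTC+08:00.
02:30 Pelvik Isles − 8h = 18:30 UTC (rolling into the previous day, 23 January 2032).
At the standard offset (UTC−03:30), 18:30 UTC − 3h30m = 15:00 Dorin standard time.
The standard-time date in Dorin, January 23, 2032, is outside the daylight-saving period (20 February – 27 September), so Dorin is on standard time, UTC−03:30.
18:30 UTC − 3h30m = 15:00 Dorin.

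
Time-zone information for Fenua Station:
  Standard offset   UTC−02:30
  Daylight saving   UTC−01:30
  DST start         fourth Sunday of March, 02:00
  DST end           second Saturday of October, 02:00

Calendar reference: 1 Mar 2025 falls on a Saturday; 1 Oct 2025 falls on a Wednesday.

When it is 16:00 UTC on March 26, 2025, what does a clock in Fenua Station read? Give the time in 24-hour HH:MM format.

14:30

1 March 2025 is a Saturday, so the first Sunday is March 2 and the fourth is March 23.
1 October 2025 is a Wednesday, so the first Saturday is October 4 and the second is October 11.
At the standard offset (UTC−02:30), 16:00 UTC − 2h30m = 13:30 Fenua Station standard time.
The standard-time date in Fenua Station, March 26, 2025, lies within the daylight-saving period (23 March – 11 October), so Fenua Station is on daylight time, UTC−01:30.
16:00 UTC − 1h30m = 14:30 local.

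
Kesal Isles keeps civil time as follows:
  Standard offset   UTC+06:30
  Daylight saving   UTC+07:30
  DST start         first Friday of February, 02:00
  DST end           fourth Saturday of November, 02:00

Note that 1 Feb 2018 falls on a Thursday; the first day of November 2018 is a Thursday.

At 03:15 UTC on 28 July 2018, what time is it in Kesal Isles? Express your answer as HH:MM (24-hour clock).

1 February 2018 is a Thursday, so the first Friday is February 2.
1 November 2018 is a Thursday, so the first Saturday is November 3 and the fourth is November 24.
At the standard offset (UTC+06:30), 03:15 UTC + 6h30m = 09:45 Kesal Isles standard time.
The standard-time date in Kesal Isles, 28 July 2018, lies within the daylight-saving period (2 February – 24 November), so Kesal Isles is on daylight time, UTC+07:30.
03:15 UTC + 7h30m = 10:45 local.

10:45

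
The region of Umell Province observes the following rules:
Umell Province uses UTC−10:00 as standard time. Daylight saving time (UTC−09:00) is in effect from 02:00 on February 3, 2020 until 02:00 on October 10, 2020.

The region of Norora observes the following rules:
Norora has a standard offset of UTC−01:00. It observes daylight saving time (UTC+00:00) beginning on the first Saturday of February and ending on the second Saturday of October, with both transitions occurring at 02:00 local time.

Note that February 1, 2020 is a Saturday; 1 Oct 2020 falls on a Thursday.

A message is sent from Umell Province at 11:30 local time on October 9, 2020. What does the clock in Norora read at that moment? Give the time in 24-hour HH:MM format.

October 9, 2020 lies within the daylight-saving period (3 February – 10 October), so Umell Province is on daylight time, UTC−09:00.
11:30 Umell Province + 9h = 20:30 UTC.
1 February 2020 is a Saturday, so the first Saturday is February 1.
1 October 2020 is a Thursday, so the first Saturday is October 3 and the second is October 10.
At the standard offset (UTC−01:00), 20:30 UTC − 1h = 19:30 Norora standard time.
Daylight saving runs 1 February – 10 October; the standard-time date in Norora, October 9, 2020, is inside that window, so Norora is at UTC+00:00.
20:30 UTC + 0h = 20:30 Norora.

20:30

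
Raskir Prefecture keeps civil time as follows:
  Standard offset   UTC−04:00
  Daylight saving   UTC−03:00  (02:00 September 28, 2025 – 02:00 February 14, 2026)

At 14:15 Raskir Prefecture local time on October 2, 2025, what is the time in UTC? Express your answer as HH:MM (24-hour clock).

October 2, 2025 falls between 28 September 2025 and 14 February 2026, so daylight saving is in effect and Raskir Prefecture is at UTC−03:00.
14:15 local + 3h = 17:15 UTC.

17:15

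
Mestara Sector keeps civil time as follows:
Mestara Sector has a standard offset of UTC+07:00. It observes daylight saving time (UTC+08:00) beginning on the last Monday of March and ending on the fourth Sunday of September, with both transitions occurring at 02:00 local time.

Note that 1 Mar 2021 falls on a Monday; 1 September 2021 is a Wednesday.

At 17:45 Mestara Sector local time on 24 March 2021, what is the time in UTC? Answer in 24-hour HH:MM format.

10:45

1 March 2021 is a Monday, so Mondays fall on 1, 8, 15, 22, 29; the last is March 29.
1 September 2021 is a Wednesday, so the first Sunday is September 5 and the fourth is September 26.
Daylight saving runs 29 March – 26 September; 24 March 2021 is outside that window, so Mestara Sector is on standard time at UTC+07:00.
17:45 local − 7h = 10:45 UTC.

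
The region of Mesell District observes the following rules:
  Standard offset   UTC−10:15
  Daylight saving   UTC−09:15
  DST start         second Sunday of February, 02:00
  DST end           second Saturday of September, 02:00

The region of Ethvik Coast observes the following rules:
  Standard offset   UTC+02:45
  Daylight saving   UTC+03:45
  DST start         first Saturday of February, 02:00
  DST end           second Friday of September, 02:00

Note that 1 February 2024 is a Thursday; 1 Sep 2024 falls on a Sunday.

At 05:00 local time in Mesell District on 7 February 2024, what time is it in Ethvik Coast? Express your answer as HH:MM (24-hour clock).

19:00

1 February 2024 is a Thursday, so the first Sunday is February 4 and the second is February 11.
1 September 2024 is a Sunday, so the first Saturday is September 7 and the second is September 14.
Daylight saving runs 11 February – 14 September; 7 February 2024 is outside that window, so Mesell District is on standard time at UTC−10:15.
05:00 Mesell District + 10h15m = 15:15 UTC.
1 February 2024 is a Thursday, so the first Saturday is February 3.
1 September 2024 is a Sunday, so the first Friday is September 6 and the second is September 13.
At the standard offset (UTC+02:45), 15:15 UTC + 2h45m = 18:00 Ethvik Coast standard time.
The standard-time date in Ethvik Coast, 7 February 2024, lies within the daylight-saving period (3 February – 13 September), so Ethvik Coast is on daylight time, UTC+03:45.
15:15 UTC + 3h45m = 19:00 Ethvik Coast.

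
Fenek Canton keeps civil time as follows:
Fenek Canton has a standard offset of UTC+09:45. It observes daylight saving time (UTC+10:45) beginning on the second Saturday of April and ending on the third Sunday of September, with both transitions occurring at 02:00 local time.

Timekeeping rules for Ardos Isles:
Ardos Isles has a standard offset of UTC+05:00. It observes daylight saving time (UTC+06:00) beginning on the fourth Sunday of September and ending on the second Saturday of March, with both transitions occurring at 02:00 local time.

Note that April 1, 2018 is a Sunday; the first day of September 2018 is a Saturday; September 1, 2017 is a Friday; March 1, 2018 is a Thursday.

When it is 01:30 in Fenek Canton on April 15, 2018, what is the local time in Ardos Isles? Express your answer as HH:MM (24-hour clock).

19:45

1 April 2018 is a Sunday, so the first Saturday is April 7 and the second is April 14.
1 September 2018 is a Saturday, so the first Sunday is September 2 and the third is September 16.
Daylight saving runs 14 April – 16 September; April 15, 2018 is inside that window, so Fenek Canton is at UTC+10:45.
01:30 Fenek Canton − 10h45m = 14:45 UTC (rolling into the previous day, 14 April 2018).
1 September 2017 is a Friday, so the first Sunday is September 3 and the fourth is September 24.
1 March 2018 is a Thursday, so the first Saturday is March 3 and the second is March 10.
At the standard offset (UTC+05:00), 14:45 UTC + 5h = 19:45 Ardos Isles standard time.
The standard-time date in Ardos Isles, April 14, 2018, is outside the daylight-saving period (24 September 2017 – 10 March 2018), so Ardos Isles is on standard time, UTC+05:00.
14:45 UTC + 5h = 19:45 Ardos Isles.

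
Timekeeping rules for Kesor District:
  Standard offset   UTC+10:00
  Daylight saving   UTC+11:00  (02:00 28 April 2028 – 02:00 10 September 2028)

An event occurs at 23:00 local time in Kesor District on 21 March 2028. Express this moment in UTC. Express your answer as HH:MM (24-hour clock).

13:00

Daylight saving runs 28 April – 10 September; 21 March 2028 is outside that window, so Kesor District is on standard time at UTC+10:00.
23:00 local − 10h = 13:00 UTC.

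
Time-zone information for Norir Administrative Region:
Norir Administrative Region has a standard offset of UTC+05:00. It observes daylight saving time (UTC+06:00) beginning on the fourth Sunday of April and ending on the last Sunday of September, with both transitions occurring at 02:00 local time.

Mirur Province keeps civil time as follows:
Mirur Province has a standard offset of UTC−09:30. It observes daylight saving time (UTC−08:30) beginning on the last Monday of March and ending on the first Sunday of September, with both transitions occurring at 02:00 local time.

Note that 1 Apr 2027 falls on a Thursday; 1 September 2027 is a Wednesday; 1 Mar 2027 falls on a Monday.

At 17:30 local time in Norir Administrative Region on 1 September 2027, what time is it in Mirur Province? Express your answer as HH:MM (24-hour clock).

03:00

1 April 2027 is a Thursday, so the first Sunday is April 4 and the fourth is April 25.
1 September 2027 is a Wednesday, so Sundays fall on 5, 12, 19, 26; the last is September 26.
Daylight saving runs 25 April – 26 September; 1 September 2027 is inside that window, so Norir Administrative Region is at UTC+06:00.
17:30 Norir Administrative Region − 6h = 11:30 UTC.
1 March 2027 is a Monday, so Mondays fall on 1, 8, 15, 22, 29; the last is March 29.
1 September 2027 is a Wednesday, so the first Sunday is September 5.
At the standard offset (UTC−09:30), 11:30 UTC − 9h30m = 02:00 Mirur Province standard time.
The standard-time date in Mirur Province, 1 September 2027, falls between 29 March and 5 September, so daylight saving is in effect and Mirur Province is at UTC−08:30.
11:30 UTC − 8h30m = 03:00 Mirur Province.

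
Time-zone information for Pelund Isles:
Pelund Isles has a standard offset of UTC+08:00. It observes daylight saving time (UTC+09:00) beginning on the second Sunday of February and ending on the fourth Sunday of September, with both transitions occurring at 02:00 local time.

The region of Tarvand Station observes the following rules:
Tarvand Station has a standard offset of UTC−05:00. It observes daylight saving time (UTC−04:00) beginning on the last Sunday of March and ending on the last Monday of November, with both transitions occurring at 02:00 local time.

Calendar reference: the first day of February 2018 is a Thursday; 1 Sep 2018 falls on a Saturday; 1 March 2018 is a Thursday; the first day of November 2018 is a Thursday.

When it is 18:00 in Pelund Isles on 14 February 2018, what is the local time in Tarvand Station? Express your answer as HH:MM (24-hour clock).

1 February 2018 is a Thursday, so the first Sunday is February 4 and the second is February 11.
1 September 2018 is a Saturday, so the first Sunday is September 2 and the fourth is September 23.
14 February 2018 lies within the daylight-saving period (11 February – 23 September), so Pelund Isles is on daylight time, UTC+09:00.
18:00 Pelund Isles − 9h = 09:00 UTC.
1 March 2018 is a Thursday, so Sundays fall on 4, 11, 18, 25; the last is March 25.
1 November 2018 is a Thursday, so Mondays fall on 5, 12, 19, 26; the last is November 26.
At the standard offset (UTC−05:00), 09:00 UTC − 5h = 04:00 Tarvand Station standard time.
Daylight saving runs 25 March – 26 November; the standard-time date in Tarvand Station, 14 February 2018, is outside that window, so Tarvand Station is on standard time at UTC−05:00.
09:00 UTC − 5h = 04:00 Tarvand Station.

04:00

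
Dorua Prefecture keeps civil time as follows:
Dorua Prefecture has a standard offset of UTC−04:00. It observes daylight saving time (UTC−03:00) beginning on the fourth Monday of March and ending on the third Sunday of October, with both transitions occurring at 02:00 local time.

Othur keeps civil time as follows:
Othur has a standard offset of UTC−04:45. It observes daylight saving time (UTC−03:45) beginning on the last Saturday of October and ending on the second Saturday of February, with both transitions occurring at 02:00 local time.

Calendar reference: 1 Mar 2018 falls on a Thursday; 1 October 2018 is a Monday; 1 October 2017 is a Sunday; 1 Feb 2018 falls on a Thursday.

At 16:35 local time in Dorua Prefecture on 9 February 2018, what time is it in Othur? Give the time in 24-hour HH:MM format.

1 March 2018 is a Thursday, so the first Monday is March 5 and the fourth is March 26.
1 October 2018 is a Monday, so the first Sunday is October 7 and the third is October 21.
Daylight saving runs 26 March – 21 October; 9 February 2018 is outside that window, so Dorua Prefecture is on standard time at UTC−04:00.
16:35 Dorua Prefecture + 4h = 20:35 UTC.
1 October 2017 is a Sunday, so Saturdays fall on 7, 14, 21, 28; the last is October 28.
1 February 2018 is a Thursday, so the first Saturday is February 3 and the second is February 10.
At the standard offset (UTC−04:45), 20:35 UTC − 4h45m = 15:50 Othur standard time.
The standard-time date in Othur, 9 February 2018, lies within the daylight-saving period (28 October 2017 – 10 February 2018), so Othur is on daylight time, UTC−03:45.
20:35 UTC − 3h45m = 16:50 Othur.

16:50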